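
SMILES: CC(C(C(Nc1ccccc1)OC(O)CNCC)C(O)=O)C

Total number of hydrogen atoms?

26

Hydrogens are implicit in SMILES; fill each atom to its normal valence:
  5 × C (aromatic): 1 H each → 5
  4 × C: 1 H each → 4
  3 × C: 3 H each → 9
  2 × C: 2 H each → 4
  2 × N: 1 H each → 2
  2 × O: 1 H each → 2
  2 × O: no H
  1 × C: no H
  1 × C (aromatic): no H
  Total hydrogens = 26.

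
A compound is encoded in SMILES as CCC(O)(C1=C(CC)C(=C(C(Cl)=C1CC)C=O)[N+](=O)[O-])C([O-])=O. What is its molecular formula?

C15H17ClNO6-

Heavy atoms from the SMILES: 15 C, 1 Cl, 1 N, 6 O.
Implicit hydrogens by atom environment:
  6 × C (aromatic): no H
  3 × C: 3 H each → 9
  3 × C: 2 H each → 6
  3 × O: no H
  2 × C: no H
  2 × O (charge -1): no H
  1 × C: 1 H
  1 × Cl: no H
  1 × N (charge +1): no H
  1 × O: 1 H
  Total hydrogens = 17.
Net charge -1.
Molecular formula: C15H17ClNO6-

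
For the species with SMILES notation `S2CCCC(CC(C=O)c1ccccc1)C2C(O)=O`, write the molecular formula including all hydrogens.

C15H18O3S

Heavy atoms from the SMILES: 15 C, 3 O, 1 S.
Implicit hydrogens by atom environment:
  5 × C (aromatic): 1 H each → 5
  4 × C: 2 H each → 8
  4 × C: 1 H each → 4
  2 × O: no H
  1 × C: no H
  1 × C (aromatic): no H
  1 × O: 1 H
  1 × S: no H
  Total hydrogens = 18.
Molecular formula: C15H18O3S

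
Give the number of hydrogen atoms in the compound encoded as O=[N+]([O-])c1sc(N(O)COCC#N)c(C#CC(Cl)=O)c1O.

Hydrogens are implicit in SMILES; fill each atom to its normal valence:
  4 × C (aromatic): no H
  4 × C: no H
  3 × O: no H
  2 × C: 2 H each → 4
  2 × N: no H
  2 × O: 1 H each → 2
  1 × Cl: no H
  1 × N (charge +1): no H
  1 × O (charge -1): no H
  1 × S (aromatic): no H
  Total hydrogens = 6.

6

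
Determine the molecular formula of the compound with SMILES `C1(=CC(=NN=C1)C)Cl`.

Heavy atoms from the SMILES: 5 C, 1 Cl, 2 N.
Implicit hydrogens by atom environment:
  2 × C (aromatic): 1 H each → 2
  2 × C (aromatic): no H
  2 × N (aromatic): no H
  1 × C: 3 H
  1 × Cl: no H
  Total hydrogens = 5.
Molecular formula: C5H5ClN2

C5H5ClN2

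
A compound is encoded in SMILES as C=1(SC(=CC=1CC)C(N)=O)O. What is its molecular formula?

C7H9NO2S

Heavy atoms from the SMILES: 7 C, 1 N, 2 O, 1 S.
Implicit hydrogens by atom environment:
  3 × C (aromatic): no H
  1 × C: 3 H
  1 × C: 2 H
  1 × C (aromatic): 1 H
  1 × C: no H
  1 × N: 2 H
  1 × O: 1 H
  1 × O: no H
  1 × S (aromatic): no H
  Total hydrogens = 9.
Molecular formula: C7H9NO2S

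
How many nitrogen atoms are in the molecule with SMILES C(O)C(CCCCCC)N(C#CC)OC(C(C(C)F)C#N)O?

2

The symbol for nitrogen appears 2 times in the SMILES.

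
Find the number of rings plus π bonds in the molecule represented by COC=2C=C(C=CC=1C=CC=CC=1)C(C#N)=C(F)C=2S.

Molecular formula from the SMILES: C16H12FNOS.
DoU = (2C + 2 + N − H − X)/2 = (2·16 + 2 + 1 − 12 − 1)/2 = 22/2 = 11.
(Structurally: 2 ring(s) + 9 π bond(s) = 11.)

11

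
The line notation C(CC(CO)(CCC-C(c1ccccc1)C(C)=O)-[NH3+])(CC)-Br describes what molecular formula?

C18H29BrNO2+

Heavy atoms from the SMILES: 1 Br, 18 C, 1 N, 2 O.
Implicit hydrogens by atom environment:
  6 × C: 2 H each → 12
  5 × C (aromatic): 1 H each → 5
  2 × C: 3 H each → 6
  2 × C: 1 H each → 2
  2 × C: no H
  1 × Br: no H
  1 × C (aromatic): no H
  1 × N (charge +1): 3 H
  1 × O: 1 H
  1 × O: no H
  Total hydrogens = 29.
Net charge +1.
Molecular formula: C18H29BrNO2+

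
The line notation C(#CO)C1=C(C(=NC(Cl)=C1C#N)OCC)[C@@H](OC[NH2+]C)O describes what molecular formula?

Heavy atoms from the SMILES: 13 C, 1 Cl, 3 N, 4 O.
Implicit hydrogens by atom environment:
  5 × C (aromatic): no H
  3 × C: no H
  2 × C: 3 H each → 6
  2 × C: 2 H each → 4
  2 × O: 1 H each → 2
  2 × O: no H
  1 × C: 1 H
  1 × Cl: no H
  1 × N (charge +1): 2 H
  1 × N (aromatic): no H
  1 × N: no H
  Total hydrogens = 15.
Net charge +1.
Molecular formula: C13H15ClN3O4+

C13H15ClN3O4+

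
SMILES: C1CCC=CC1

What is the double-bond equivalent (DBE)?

Molecular formula from the SMILES: C6H10.
DoU = (2C + 2 + N − H − X)/2 = (2·6 + 2 + 0 − 10 − 0)/2 = 4/2 = 2.
(Structurally: 1 ring(s) + 1 π bond(s) = 2.)

2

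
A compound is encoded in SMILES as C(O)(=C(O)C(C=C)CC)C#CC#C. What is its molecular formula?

Heavy atoms from the SMILES: 11 C, 2 O.
Implicit hydrogens by atom environment:
  5 × C: no H
  3 × C: 1 H each → 3
  2 × C: 2 H each → 4
  2 × O: 1 H each → 2
  1 × C: 3 H
  Total hydrogens = 12.
Molecular formula: C11H12O2

C11H12O2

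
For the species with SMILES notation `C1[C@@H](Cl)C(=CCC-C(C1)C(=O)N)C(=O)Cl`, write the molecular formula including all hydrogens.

C10H13Cl2NO2

Heavy atoms from the SMILES: 10 C, 2 Cl, 1 N, 2 O.
Implicit hydrogens by atom environment:
  4 × C: 2 H each → 8
  3 × C: 1 H each → 3
  3 × C: no H
  2 × Cl: no H
  2 × O: no H
  1 × N: 2 H
  Total hydrogens = 13.
Molecular formula: C10H13Cl2NO2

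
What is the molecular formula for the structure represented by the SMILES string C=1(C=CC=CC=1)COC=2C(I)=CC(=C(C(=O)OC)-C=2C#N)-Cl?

C16H11ClINO3

Heavy atoms from the SMILES: 16 C, 1 Cl, 1 I, 1 N, 3 O.
Implicit hydrogens by atom environment:
  6 × C (aromatic): 1 H each → 6
  6 × C (aromatic): no H
  3 × O: no H
  2 × C: no H
  1 × C: 3 H
  1 × C: 2 H
  1 × Cl: no H
  1 × I: no H
  1 × N: no H
  Total hydrogens = 11.
Molecular formula: C16H11ClINO3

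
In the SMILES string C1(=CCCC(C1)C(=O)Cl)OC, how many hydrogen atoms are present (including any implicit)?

Hydrogens are implicit in SMILES; fill each atom to its normal valence:
  3 × C: 2 H each → 6
  2 × C: 1 H each → 2
  2 × C: no H
  2 × O: no H
  1 × C: 3 H
  1 × Cl: no H
  Total hydrogens = 11.

11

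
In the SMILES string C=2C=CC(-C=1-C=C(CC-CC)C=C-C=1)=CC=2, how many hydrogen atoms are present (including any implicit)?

18

Hydrogens are implicit in SMILES; fill each atom to its normal valence:
  9 × C (aromatic): 1 H each → 9
  3 × C: 2 H each → 6
  3 × C (aromatic): no H
  1 × C: 3 H
  Total hydrogens = 18.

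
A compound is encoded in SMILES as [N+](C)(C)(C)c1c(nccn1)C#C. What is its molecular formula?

C9H12N3+

Heavy atoms from the SMILES: 9 C, 3 N.
Implicit hydrogens by atom environment:
  3 × C: 3 H each → 9
  2 × C (aromatic): 1 H each → 2
  2 × C (aromatic): no H
  2 × N (aromatic): no H
  1 × C: 1 H
  1 × C: no H
  1 × N (charge +1): no H
  Total hydrogens = 12.
Net charge +1.
Molecular formula: C9H12N3+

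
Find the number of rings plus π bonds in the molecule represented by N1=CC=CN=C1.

4

Molecular formula from the SMILES: C4H4N2.
DoU = (2C + 2 + N − H − X)/2 = (2·4 + 2 + 2 − 4 − 0)/2 = 8/2 = 4.
(Structurally: 1 ring(s) + 3 π bond(s) = 4.)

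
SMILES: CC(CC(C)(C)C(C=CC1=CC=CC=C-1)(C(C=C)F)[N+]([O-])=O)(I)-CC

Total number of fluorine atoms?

1

The symbol for fluorine appears 1 time in the SMILES.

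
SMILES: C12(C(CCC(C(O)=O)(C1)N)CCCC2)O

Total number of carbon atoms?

11

The symbol for carbon appears 11 times in the SMILES.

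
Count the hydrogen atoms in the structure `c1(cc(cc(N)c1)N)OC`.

10

Hydrogens are implicit in SMILES; fill each atom to its normal valence:
  3 × C (aromatic): 1 H each → 3
  3 × C (aromatic): no H
  2 × N: 2 H each → 4
  1 × C: 3 H
  1 × O: no H
  Total hydrogens = 10.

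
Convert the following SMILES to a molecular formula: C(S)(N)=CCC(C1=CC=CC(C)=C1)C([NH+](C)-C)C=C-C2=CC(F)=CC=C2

C22H28FN2S+

Heavy atoms from the SMILES: 22 C, 1 F, 2 N, 1 S.
Implicit hydrogens by atom environment:
  8 × C (aromatic): 1 H each → 8
  5 × C: 1 H each → 5
  4 × C (aromatic): no H
  3 × C: 3 H each → 9
  1 × C: 2 H
  1 × C: no H
  1 × F: no H
  1 × N: 2 H
  1 × N (charge +1): 1 H
  1 × S: 1 H
  Total hydrogens = 28.
Net charge +1.
Molecular formula: C22H28FN2S+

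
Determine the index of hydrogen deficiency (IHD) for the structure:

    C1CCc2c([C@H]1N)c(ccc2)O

5

Molecular formula from the SMILES: C10H13NO.
DoU = (2C + 2 + N − H − X)/2 = (2·10 + 2 + 1 − 13 − 0)/2 = 10/2 = 5.
(Structurally: 2 ring(s) + 3 π bond(s) = 5.)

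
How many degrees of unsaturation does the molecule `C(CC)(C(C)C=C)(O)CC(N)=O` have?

Molecular formula from the SMILES: C9H17NO2.
DoU = (2C + 2 + N − H − X)/2 = (2·9 + 2 + 1 − 17 − 0)/2 = 4/2 = 2.
(Structurally: 0 ring(s) + 2 π bond(s) = 2.)

2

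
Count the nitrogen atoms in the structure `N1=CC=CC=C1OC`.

1

The symbol for nitrogen appears 1 time in the SMILES.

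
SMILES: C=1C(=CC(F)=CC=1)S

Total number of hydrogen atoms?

Hydrogens are implicit in SMILES; fill each atom to its normal valence:
  4 × C (aromatic): 1 H each → 4
  2 × C (aromatic): no H
  1 × F: no H
  1 × S: 1 H
  Total hydrogens = 5.

5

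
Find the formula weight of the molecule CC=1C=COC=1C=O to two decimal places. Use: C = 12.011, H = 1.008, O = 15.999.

110.11

Molecular formula: C6H6O2.
M = 6×12.011 + 6×1.008 + 2×15.999 = 110.11 g/mol.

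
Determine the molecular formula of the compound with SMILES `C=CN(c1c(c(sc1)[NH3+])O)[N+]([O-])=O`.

Heavy atoms from the SMILES: 6 C, 3 N, 3 O, 1 S.
Implicit hydrogens by atom environment:
  3 × C (aromatic): no H
  1 × C: 2 H
  1 × C (aromatic): 1 H
  1 × C: 1 H
  1 × N (charge +1): 3 H
  1 × N: no H
  1 × N (charge +1): no H
  1 × O: 1 H
  1 × O: no H
  1 × O (charge -1): no H
  1 × S (aromatic): no H
  Total hydrogens = 8.
Net charge +1.
Molecular formula: C6H8N3O3S+

C6H8N3O3S+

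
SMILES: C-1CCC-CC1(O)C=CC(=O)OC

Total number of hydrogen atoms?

16

Hydrogens are implicit in SMILES; fill each atom to its normal valence:
  5 × C: 2 H each → 10
  2 × C: 1 H each → 2
  2 × C: no H
  2 × O: no H
  1 × C: 3 H
  1 × O: 1 H
  Total hydrogens = 16.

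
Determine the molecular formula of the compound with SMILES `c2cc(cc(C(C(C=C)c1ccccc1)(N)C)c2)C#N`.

Heavy atoms from the SMILES: 18 C, 2 N.
Implicit hydrogens by atom environment:
  9 × C (aromatic): 1 H each → 9
  3 × C (aromatic): no H
  2 × C: 1 H each → 2
  2 × C: no H
  1 × C: 3 H
  1 × C: 2 H
  1 × N: 2 H
  1 × N: no H
  Total hydrogens = 18.
Molecular formula: C18H18N2

C18H18N2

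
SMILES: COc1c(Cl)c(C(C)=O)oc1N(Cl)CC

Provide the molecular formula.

C9H11Cl2NO3

Heavy atoms from the SMILES: 9 C, 2 Cl, 1 N, 3 O.
Implicit hydrogens by atom environment:
  4 × C (aromatic): no H
  3 × C: 3 H each → 9
  2 × Cl: no H
  2 × O: no H
  1 × C: 2 H
  1 × C: no H
  1 × N: no H
  1 × O (aromatic): no H
  Total hydrogens = 11.
Molecular formula: C9H11Cl2NO3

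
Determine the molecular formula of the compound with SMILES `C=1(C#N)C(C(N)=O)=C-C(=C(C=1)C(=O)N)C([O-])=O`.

C10H6N3O4-

Heavy atoms from the SMILES: 10 C, 3 N, 4 O.
Implicit hydrogens by atom environment:
  4 × C (aromatic): no H
  4 × C: no H
  3 × O: no H
  2 × C (aromatic): 1 H each → 2
  2 × N: 2 H each → 4
  1 × N: no H
  1 × O (charge -1): no H
  Total hydrogens = 6.
Net charge -1.
Molecular formula: C10H6N3O4-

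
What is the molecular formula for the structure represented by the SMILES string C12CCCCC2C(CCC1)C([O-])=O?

Heavy atoms from the SMILES: 11 C, 2 O.
Implicit hydrogens by atom environment:
  7 × C: 2 H each → 14
  3 × C: 1 H each → 3
  1 × C: no H
  1 × O: no H
  1 × O (charge -1): no H
  Total hydrogens = 17.
Net charge -1.
Molecular formula: C11H17O2-

C11H17O2-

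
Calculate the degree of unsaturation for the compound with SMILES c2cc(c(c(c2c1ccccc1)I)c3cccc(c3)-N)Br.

12

Molecular formula from the SMILES: C18H13BrIN.
DoU = (2C + 2 + N − H − X)/2 = (2·18 + 2 + 1 − 13 − 2)/2 = 24/2 = 12.
(Structurally: 3 ring(s) + 9 π bond(s) = 12.)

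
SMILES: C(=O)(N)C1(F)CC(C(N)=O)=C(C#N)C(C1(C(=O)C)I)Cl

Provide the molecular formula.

Heavy atoms from the SMILES: 11 C, 1 Cl, 1 F, 1 I, 3 N, 3 O.
Implicit hydrogens by atom environment:
  8 × C: no H
  3 × O: no H
  2 × N: 2 H each → 4
  1 × C: 3 H
  1 × C: 2 H
  1 × C: 1 H
  1 × Cl: no H
  1 × F: no H
  1 × I: no H
  1 × N: no H
  Total hydrogens = 10.
Molecular formula: C11H10ClFIN3O3

C11H10ClFIN3O3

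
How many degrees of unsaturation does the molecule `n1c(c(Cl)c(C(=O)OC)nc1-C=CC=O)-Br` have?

7

Molecular formula from the SMILES: C9H6BrClN2O3.
DoU = (2C + 2 + N − H − X)/2 = (2·9 + 2 + 2 − 6 − 2)/2 = 14/2 = 7.
(Structurally: 1 ring(s) + 6 π bond(s) = 7.)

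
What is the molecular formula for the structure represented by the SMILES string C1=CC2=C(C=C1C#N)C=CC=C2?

Heavy atoms from the SMILES: 11 C, 1 N.
Implicit hydrogens by atom environment:
  7 × C (aromatic): 1 H each → 7
  3 × C (aromatic): no H
  1 × C: no H
  1 × N: no H
  Total hydrogens = 7.
Molecular formula: C11H7N

C11H7N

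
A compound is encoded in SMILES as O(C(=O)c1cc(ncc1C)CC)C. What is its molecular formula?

Heavy atoms from the SMILES: 10 C, 1 N, 2 O.
Implicit hydrogens by atom environment:
  3 × C: 3 H each → 9
  3 × C (aromatic): no H
  2 × C (aromatic): 1 H each → 2
  2 × O: no H
  1 × C: 2 H
  1 × C: no H
  1 × N (aromatic): no H
  Total hydrogens = 13.
Molecular formula: C10H13NO2

C10H13NO2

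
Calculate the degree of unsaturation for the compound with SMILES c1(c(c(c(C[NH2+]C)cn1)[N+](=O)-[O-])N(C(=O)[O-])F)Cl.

6

Molecular formula from the SMILES: C8H8ClFN4O4.
DoU = (2C + 2 + N − H − X)/2 = (2·8 + 2 + 4 − 8 − 2)/2 = 12/2 = 6.
(Structurally: 1 ring(s) + 5 π bond(s) = 6.)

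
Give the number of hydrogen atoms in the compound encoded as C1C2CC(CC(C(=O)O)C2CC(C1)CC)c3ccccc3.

26

Hydrogens are implicit in SMILES; fill each atom to its normal valence:
  6 × C: 2 H each → 12
  5 × C: 1 H each → 5
  5 × C (aromatic): 1 H each → 5
  1 × C: 3 H
  1 × C (aromatic): no H
  1 × C: no H
  1 × O: 1 H
  1 × O: no H
  Total hydrogens = 26.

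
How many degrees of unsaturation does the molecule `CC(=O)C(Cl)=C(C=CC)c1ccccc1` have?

Molecular formula from the SMILES: C13H13ClO.
DoU = (2C + 2 + N − H − X)/2 = (2·13 + 2 + 0 − 13 − 1)/2 = 14/2 = 7.
(Structurally: 1 ring(s) + 6 π bond(s) = 7.)

7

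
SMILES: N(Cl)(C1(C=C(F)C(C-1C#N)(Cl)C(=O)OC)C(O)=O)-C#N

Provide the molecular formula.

Heavy atoms from the SMILES: 10 C, 2 Cl, 1 F, 3 N, 4 O.
Implicit hydrogens by atom environment:
  7 × C: no H
  3 × N: no H
  3 × O: no H
  2 × C: 1 H each → 2
  2 × Cl: no H
  1 × C: 3 H
  1 × F: no H
  1 × O: 1 H
  Total hydrogens = 6.
Molecular formula: C10H6Cl2FN3O4

C10H6Cl2FN3O4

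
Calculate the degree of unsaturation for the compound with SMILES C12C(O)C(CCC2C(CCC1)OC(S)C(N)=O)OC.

Molecular formula from the SMILES: C13H23NO4S.
DoU = (2C + 2 + N − H − X)/2 = (2·13 + 2 + 1 − 23 − 0)/2 = 6/2 = 3.
(Structurally: 2 ring(s) + 1 π bond(s) = 3.)

3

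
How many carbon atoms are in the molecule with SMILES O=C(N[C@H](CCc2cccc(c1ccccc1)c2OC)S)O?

17

The symbol for carbon appears 17 times in the SMILES. Lowercase c denotes aromatic carbon and counts toward C.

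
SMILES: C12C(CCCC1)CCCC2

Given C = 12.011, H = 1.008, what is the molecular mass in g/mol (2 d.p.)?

Molecular formula: C10H18.
M = 10×12.011 + 18×1.008 = 138.25 g/mol.

138.25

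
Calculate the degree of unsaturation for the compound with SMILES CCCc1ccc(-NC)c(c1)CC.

Molecular formula from the SMILES: C12H19N.
DoU = (2C + 2 + N − H − X)/2 = (2·12 + 2 + 1 − 19 − 0)/2 = 8/2 = 4.
(Structurally: 1 ring(s) + 3 π bond(s) = 4.)

4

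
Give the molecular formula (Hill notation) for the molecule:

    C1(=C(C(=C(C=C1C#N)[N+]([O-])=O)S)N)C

C8H7N3O2S

Heavy atoms from the SMILES: 8 C, 3 N, 2 O, 1 S.
Implicit hydrogens by atom environment:
  5 × C (aromatic): no H
  1 × C: 3 H
  1 × C (aromatic): 1 H
  1 × C: no H
  1 × N: 2 H
  1 × N: no H
  1 × N (charge +1): no H
  1 × O: no H
  1 × O (charge -1): no H
  1 × S: 1 H
  Total hydrogens = 7.
Molecular formula: C8H7N3O2S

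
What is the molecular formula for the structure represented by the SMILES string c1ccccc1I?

C6H5I

Heavy atoms from the SMILES: 6 C, 1 I.
Implicit hydrogens by atom environment:
  5 × C (aromatic): 1 H each → 5
  1 × C (aromatic): no H
  1 × I: no H
  Total hydrogens = 5.
Molecular formula: C6H5I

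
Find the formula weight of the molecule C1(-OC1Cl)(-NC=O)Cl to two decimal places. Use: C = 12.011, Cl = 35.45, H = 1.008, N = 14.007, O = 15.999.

Molecular formula: C3H3Cl2NO2.
M = 3×12.011 + 2×35.45 + 3×1.008 + 1×14.007 + 2×15.999 = 155.96 g/mol.

155.96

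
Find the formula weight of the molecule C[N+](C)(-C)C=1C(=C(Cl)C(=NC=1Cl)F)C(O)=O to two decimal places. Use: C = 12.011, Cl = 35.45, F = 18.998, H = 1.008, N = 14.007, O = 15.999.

268.09

Molecular formula: C9H10Cl2FN2O2+.
M = 9×12.011 + 2×35.45 + 1×18.998 + 10×1.008 + 2×14.007 + 2×15.999 = 268.09 g/mol.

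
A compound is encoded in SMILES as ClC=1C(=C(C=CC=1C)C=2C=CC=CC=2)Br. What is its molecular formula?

Heavy atoms from the SMILES: 1 Br, 13 C, 1 Cl.
Implicit hydrogens by atom environment:
  7 × C (aromatic): 1 H each → 7
  5 × C (aromatic): no H
  1 × Br: no H
  1 × C: 3 H
  1 × Cl: no H
  Total hydrogens = 10.
Molecular formula: C13H10BrCl

C13H10BrCl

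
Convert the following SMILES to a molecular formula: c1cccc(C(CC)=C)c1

Heavy atoms from the SMILES: 10 C.
Implicit hydrogens by atom environment:
  5 × C (aromatic): 1 H each → 5
  2 × C: 2 H each → 4
  1 × C: 3 H
  1 × C: no H
  1 × C (aromatic): no H
  Total hydrogens = 12.
Molecular formula: C10H12

C10H12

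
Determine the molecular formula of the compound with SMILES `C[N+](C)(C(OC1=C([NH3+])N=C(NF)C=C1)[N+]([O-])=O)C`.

Heavy atoms from the SMILES: 9 C, 1 F, 5 N, 3 O.
Implicit hydrogens by atom environment:
  3 × C: 3 H each → 9
  3 × C (aromatic): no H
  2 × C (aromatic): 1 H each → 2
  2 × N (charge +1): no H
  2 × O: no H
  1 × C: 1 H
  1 × F: no H
  1 × N (charge +1): 3 H
  1 × N: 1 H
  1 × N (aromatic): no H
  1 × O (charge -1): no H
  Total hydrogens = 16.
Net charge +2.
Molecular formula: [C9H16FN5O3]2+

[C9H16FN5O3]2+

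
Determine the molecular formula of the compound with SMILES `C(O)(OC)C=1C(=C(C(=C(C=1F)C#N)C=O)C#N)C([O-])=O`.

C12H6FN2O5-

Heavy atoms from the SMILES: 12 C, 1 F, 2 N, 5 O.
Implicit hydrogens by atom environment:
  6 × C (aromatic): no H
  3 × C: no H
  3 × O: no H
  2 × C: 1 H each → 2
  2 × N: no H
  1 × C: 3 H
  1 × F: no H
  1 × O: 1 H
  1 × O (charge -1): no H
  Total hydrogens = 6.
Net charge -1.
Molecular formula: C12H6FN2O5-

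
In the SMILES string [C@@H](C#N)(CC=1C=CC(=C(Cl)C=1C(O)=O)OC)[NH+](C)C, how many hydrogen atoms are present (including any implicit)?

Hydrogens are implicit in SMILES; fill each atom to its normal valence:
  4 × C (aromatic): no H
  3 × C: 3 H each → 9
  2 × C (aromatic): 1 H each → 2
  2 × C: no H
  2 × O: no H
  1 × C: 2 H
  1 × C: 1 H
  1 × Cl: no H
  1 × N (charge +1): 1 H
  1 × N: no H
  1 × O: 1 H
  Total hydrogens = 16.

16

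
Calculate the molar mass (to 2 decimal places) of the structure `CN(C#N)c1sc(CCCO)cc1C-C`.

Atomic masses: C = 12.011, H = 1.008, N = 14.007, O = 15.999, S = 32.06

Molecular formula: C11H16N2OS.
M = 11×12.011 + 16×1.008 + 2×14.007 + 1×15.999 + 1×32.06 = 224.32 g/mol.

224.32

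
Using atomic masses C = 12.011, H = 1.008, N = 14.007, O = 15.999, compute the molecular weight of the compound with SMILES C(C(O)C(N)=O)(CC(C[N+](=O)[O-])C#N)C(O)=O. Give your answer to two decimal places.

Molecular formula: C8H11N3O6.
M = 8×12.011 + 11×1.008 + 3×14.007 + 6×15.999 = 245.19 g/mol.

245.19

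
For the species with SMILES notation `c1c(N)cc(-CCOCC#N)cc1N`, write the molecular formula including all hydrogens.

C10H13N3O

Heavy atoms from the SMILES: 10 C, 3 N, 1 O.
Implicit hydrogens by atom environment:
  3 × C: 2 H each → 6
  3 × C (aromatic): 1 H each → 3
  3 × C (aromatic): no H
  2 × N: 2 H each → 4
  1 × C: no H
  1 × N: no H
  1 × O: no H
  Total hydrogens = 13.
Molecular formula: C10H13N3O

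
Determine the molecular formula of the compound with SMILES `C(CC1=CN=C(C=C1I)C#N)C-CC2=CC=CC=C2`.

C16H15IN2

Heavy atoms from the SMILES: 16 C, 1 I, 2 N.
Implicit hydrogens by atom environment:
  7 × C (aromatic): 1 H each → 7
  4 × C: 2 H each → 8
  4 × C (aromatic): no H
  1 × C: no H
  1 × I: no H
  1 × N (aromatic): no H
  1 × N: no H
  Total hydrogens = 15.
Molecular formula: C16H15IN2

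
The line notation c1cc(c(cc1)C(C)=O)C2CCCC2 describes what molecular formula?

C13H16O

Heavy atoms from the SMILES: 13 C, 1 O.
Implicit hydrogens by atom environment:
  4 × C: 2 H each → 8
  4 × C (aromatic): 1 H each → 4
  2 × C (aromatic): no H
  1 × C: 3 H
  1 × C: 1 H
  1 × C: no H
  1 × O: no H
  Total hydrogens = 16.
Molecular formula: C13H16O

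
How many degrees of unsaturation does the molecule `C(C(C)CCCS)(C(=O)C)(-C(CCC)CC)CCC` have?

1

Molecular formula from the SMILES: C17H34OS.
DoU = (2C + 2 + N − H − X)/2 = (2·17 + 2 + 0 − 34 − 0)/2 = 2/2 = 1.
(Structurally: 0 ring(s) + 1 π bond(s) = 1.)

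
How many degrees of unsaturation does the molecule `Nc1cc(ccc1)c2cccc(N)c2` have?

Molecular formula from the SMILES: C12H12N2.
DoU = (2C + 2 + N − H − X)/2 = (2·12 + 2 + 2 − 12 − 0)/2 = 16/2 = 8.
(Structurally: 2 ring(s) + 6 π bond(s) = 8.)

8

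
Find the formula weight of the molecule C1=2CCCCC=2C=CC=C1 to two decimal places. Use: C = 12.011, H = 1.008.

Molecular formula: C10H12.
M = 10×12.011 + 12×1.008 = 132.21 g/mol.

132.21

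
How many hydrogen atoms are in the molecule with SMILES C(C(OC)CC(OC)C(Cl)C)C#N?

Hydrogens are implicit in SMILES; fill each atom to its normal valence:
  3 × C: 3 H each → 9
  3 × C: 1 H each → 3
  2 × C: 2 H each → 4
  2 × O: no H
  1 × C: no H
  1 × Cl: no H
  1 × N: no H
  Total hydrogens = 16.

16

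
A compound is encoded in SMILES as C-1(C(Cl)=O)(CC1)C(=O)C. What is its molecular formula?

Heavy atoms from the SMILES: 6 C, 1 Cl, 2 O.
Implicit hydrogens by atom environment:
  3 × C: no H
  2 × C: 2 H each → 4
  2 × O: no H
  1 × C: 3 H
  1 × Cl: no H
  Total hydrogens = 7.
Molecular formula: C6H7ClO2

C6H7ClO2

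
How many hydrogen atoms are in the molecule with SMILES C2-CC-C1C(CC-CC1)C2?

18

Hydrogens are implicit in SMILES; fill each atom to its normal valence:
  8 × C: 2 H each → 16
  2 × C: 1 H each → 2
  Total hydrogens = 18.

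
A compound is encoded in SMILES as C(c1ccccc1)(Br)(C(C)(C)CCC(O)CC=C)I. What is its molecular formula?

Heavy atoms from the SMILES: 1 Br, 16 C, 1 I, 1 O.
Implicit hydrogens by atom environment:
  5 × C (aromatic): 1 H each → 5
  4 × C: 2 H each → 8
  2 × C: 3 H each → 6
  2 × C: 1 H each → 2
  2 × C: no H
  1 × Br: no H
  1 × C (aromatic): no H
  1 × I: no H
  1 × O: 1 H
  Total hydrogens = 22.
Molecular formula: C16H22BrIO

C16H22BrIO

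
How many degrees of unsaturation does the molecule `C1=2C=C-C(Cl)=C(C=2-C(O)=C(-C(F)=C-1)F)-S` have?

7

Molecular formula from the SMILES: C10H5ClF2OS.
DoU = (2C + 2 + N − H − X)/2 = (2·10 + 2 + 0 − 5 − 3)/2 = 14/2 = 7.
(Structurally: 2 ring(s) + 5 π bond(s) = 7.)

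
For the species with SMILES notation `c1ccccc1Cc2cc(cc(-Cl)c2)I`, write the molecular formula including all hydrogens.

Heavy atoms from the SMILES: 13 C, 1 Cl, 1 I.
Implicit hydrogens by atom environment:
  8 × C (aromatic): 1 H each → 8
  4 × C (aromatic): no H
  1 × C: 2 H
  1 × Cl: no H
  1 × I: no H
  Total hydrogens = 10.
Molecular formula: C13H10ClI

C13H10ClI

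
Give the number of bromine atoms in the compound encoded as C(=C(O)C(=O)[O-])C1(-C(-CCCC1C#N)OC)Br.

1

The symbol for bromine appears 1 time in the SMILES.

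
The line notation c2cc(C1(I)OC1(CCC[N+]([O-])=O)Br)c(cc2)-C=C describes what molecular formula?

Heavy atoms from the SMILES: 1 Br, 13 C, 1 I, 1 N, 3 O.
Implicit hydrogens by atom environment:
  4 × C: 2 H each → 8
  4 × C (aromatic): 1 H each → 4
  2 × C: no H
  2 × C (aromatic): no H
  2 × O: no H
  1 × Br: no H
  1 × C: 1 H
  1 × I: no H
  1 × N (charge +1): no H
  1 × O (charge -1): no H
  Total hydrogens = 13.
Molecular formula: C13H13BrINO3

C13H13BrINO3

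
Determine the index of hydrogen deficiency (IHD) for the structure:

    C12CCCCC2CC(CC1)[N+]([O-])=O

Molecular formula from the SMILES: C10H17NO2.
DoU = (2C + 2 + N − H − X)/2 = (2·10 + 2 + 1 − 17 − 0)/2 = 6/2 = 3.
(Structurally: 2 ring(s) + 1 π bond(s) = 3.)

3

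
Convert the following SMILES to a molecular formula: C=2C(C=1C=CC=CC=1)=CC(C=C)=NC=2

Heavy atoms from the SMILES: 13 C, 1 N.
Implicit hydrogens by atom environment:
  8 × C (aromatic): 1 H each → 8
  3 × C (aromatic): no H
  1 × C: 2 H
  1 × C: 1 H
  1 × N (aromatic): no H
  Total hydrogens = 11.
Molecular formula: C13H11N

C13H11N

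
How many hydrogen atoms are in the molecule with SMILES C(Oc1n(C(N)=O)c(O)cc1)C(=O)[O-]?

Hydrogens are implicit in SMILES; fill each atom to its normal valence:
  3 × O: no H
  2 × C (aromatic): 1 H each → 2
  2 × C (aromatic): no H
  2 × C: no H
  1 × C: 2 H
  1 × N: 2 H
  1 × N (aromatic): no H
  1 × O: 1 H
  1 × O (charge -1): no H
  Total hydrogens = 7.

7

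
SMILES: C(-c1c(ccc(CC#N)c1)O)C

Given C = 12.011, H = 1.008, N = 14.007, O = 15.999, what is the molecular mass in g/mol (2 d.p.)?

Molecular formula: C10H11NO.
M = 10×12.011 + 11×1.008 + 1×14.007 + 1×15.999 = 161.20 g/mol.

161.20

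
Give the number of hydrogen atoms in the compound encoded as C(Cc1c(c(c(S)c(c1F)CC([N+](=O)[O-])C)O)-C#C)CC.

Hydrogens are implicit in SMILES; fill each atom to its normal valence:
  6 × C (aromatic): no H
  4 × C: 2 H each → 8
  2 × C: 3 H each → 6
  2 × C: 1 H each → 2
  1 × C: no H
  1 × F: no H
  1 × N (charge +1): no H
  1 × O: 1 H
  1 × O: no H
  1 × O (charge -1): no H
  1 × S: 1 H
  Total hydrogens = 18.

18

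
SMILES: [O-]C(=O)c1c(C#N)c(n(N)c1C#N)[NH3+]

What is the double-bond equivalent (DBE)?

8

Molecular formula from the SMILES: C7H5N5O2.
DoU = (2C + 2 + N − H − X)/2 = (2·7 + 2 + 5 − 5 − 0)/2 = 16/2 = 8.
(Structurally: 1 ring(s) + 7 π bond(s) = 8.)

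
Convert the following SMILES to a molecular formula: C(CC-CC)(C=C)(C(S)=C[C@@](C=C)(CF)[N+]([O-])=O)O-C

Heavy atoms from the SMILES: 14 C, 1 F, 1 N, 3 O, 1 S.
Implicit hydrogens by atom environment:
  6 × C: 2 H each → 12
  3 × C: 1 H each → 3
  3 × C: no H
  2 × C: 3 H each → 6
  2 × O: no H
  1 × F: no H
  1 × N (charge +1): no H
  1 × O (charge -1): no H
  1 × S: 1 H
  Total hydrogens = 22.
Molecular formula: C14H22FNO3S

C14H22FNO3S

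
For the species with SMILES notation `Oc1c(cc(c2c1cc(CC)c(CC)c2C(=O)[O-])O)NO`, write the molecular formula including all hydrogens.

Heavy atoms from the SMILES: 15 C, 1 N, 5 O.
Implicit hydrogens by atom environment:
  8 × C (aromatic): no H
  3 × O: 1 H each → 3
  2 × C: 3 H each → 6
  2 × C: 2 H each → 4
  2 × C (aromatic): 1 H each → 2
  1 × C: no H
  1 × N: 1 H
  1 × O: no H
  1 × O (charge -1): no H
  Total hydrogens = 16.
Net charge -1.
Molecular formula: C15H16NO5-

C15H16NO5-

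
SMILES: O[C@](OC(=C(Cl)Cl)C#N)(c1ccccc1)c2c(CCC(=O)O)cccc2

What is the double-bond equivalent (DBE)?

12

Molecular formula from the SMILES: C19H15Cl2NO4.
DoU = (2C + 2 + N − H − X)/2 = (2·19 + 2 + 1 − 15 − 2)/2 = 24/2 = 12.
(Structurally: 2 ring(s) + 10 π bond(s) = 12.)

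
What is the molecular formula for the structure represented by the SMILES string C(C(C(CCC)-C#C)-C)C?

C10H18

Heavy atoms from the SMILES: 10 C.
Implicit hydrogens by atom environment:
  3 × C: 3 H each → 9
  3 × C: 2 H each → 6
  3 × C: 1 H each → 3
  1 × C: no H
  Total hydrogens = 18.
Molecular formula: C10H18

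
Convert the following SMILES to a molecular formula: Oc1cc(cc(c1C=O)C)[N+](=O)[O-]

C8H7NO4

Heavy atoms from the SMILES: 8 C, 1 N, 4 O.
Implicit hydrogens by atom environment:
  4 × C (aromatic): no H
  2 × C (aromatic): 1 H each → 2
  2 × O: no H
  1 × C: 3 H
  1 × C: 1 H
  1 × N (charge +1): no H
  1 × O: 1 H
  1 × O (charge -1): no H
  Total hydrogens = 7.
Molecular formula: C8H7NO4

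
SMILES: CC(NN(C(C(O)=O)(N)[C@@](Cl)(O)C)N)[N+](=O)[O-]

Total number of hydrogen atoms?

14

Hydrogens are implicit in SMILES; fill each atom to its normal valence:
  3 × C: no H
  2 × C: 3 H each → 6
  2 × N: 2 H each → 4
  2 × O: 1 H each → 2
  2 × O: no H
  1 × C: 1 H
  1 × Cl: no H
  1 × N: 1 H
  1 × N: no H
  1 × N (charge +1): no H
  1 × O (charge -1): no H
  Total hydrogens = 14.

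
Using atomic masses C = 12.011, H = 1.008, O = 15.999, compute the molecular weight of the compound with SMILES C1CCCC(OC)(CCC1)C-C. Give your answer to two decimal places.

Molecular formula: C11H22O.
M = 11×12.011 + 22×1.008 + 1×15.999 = 170.30 g/mol.

170.30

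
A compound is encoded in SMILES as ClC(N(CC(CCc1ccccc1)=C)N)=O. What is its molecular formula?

Heavy atoms from the SMILES: 12 C, 1 Cl, 2 N, 1 O.
Implicit hydrogens by atom environment:
  5 × C (aromatic): 1 H each → 5
  4 × C: 2 H each → 8
  2 × C: no H
  1 × C (aromatic): no H
  1 × Cl: no H
  1 × N: 2 H
  1 × N: no H
  1 × O: no H
  Total hydrogens = 15.
Molecular formula: C12H15ClN2O

C12H15ClN2O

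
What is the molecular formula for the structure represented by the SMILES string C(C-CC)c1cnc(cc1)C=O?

C10H13NO

Heavy atoms from the SMILES: 10 C, 1 N, 1 O.
Implicit hydrogens by atom environment:
  3 × C: 2 H each → 6
  3 × C (aromatic): 1 H each → 3
  2 × C (aromatic): no H
  1 × C: 3 H
  1 × C: 1 H
  1 × N (aromatic): no H
  1 × O: no H
  Total hydrogens = 13.
Molecular formula: C10H13NO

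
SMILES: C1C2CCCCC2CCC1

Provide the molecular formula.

Heavy atoms from the SMILES: 10 C.
Implicit hydrogens by atom environment:
  8 × C: 2 H each → 16
  2 × C: 1 H each → 2
  Total hydrogens = 18.
Molecular formula: C10H18

C10H18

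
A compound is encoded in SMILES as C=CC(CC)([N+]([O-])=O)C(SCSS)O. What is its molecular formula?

C7H13NO3S3

Heavy atoms from the SMILES: 7 C, 1 N, 3 O, 3 S.
Implicit hydrogens by atom environment:
  3 × C: 2 H each → 6
  2 × C: 1 H each → 2
  2 × S: no H
  1 × C: 3 H
  1 × C: no H
  1 × N (charge +1): no H
  1 × O: 1 H
  1 × O: no H
  1 × O (charge -1): no H
  1 × S: 1 H
  Total hydrogens = 13.
Molecular formula: C7H13NO3S3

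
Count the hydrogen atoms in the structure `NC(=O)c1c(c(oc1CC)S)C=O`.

9

Hydrogens are implicit in SMILES; fill each atom to its normal valence:
  4 × C (aromatic): no H
  2 × O: no H
  1 × C: 3 H
  1 × C: 2 H
  1 × C: 1 H
  1 × C: no H
  1 × N: 2 H
  1 × O (aromatic): no H
  1 × S: 1 H
  Total hydrogens = 9.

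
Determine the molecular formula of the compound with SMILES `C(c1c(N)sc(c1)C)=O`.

Heavy atoms from the SMILES: 6 C, 1 N, 1 O, 1 S.
Implicit hydrogens by atom environment:
  3 × C (aromatic): no H
  1 × C: 3 H
  1 × C (aromatic): 1 H
  1 × C: 1 H
  1 × N: 2 H
  1 × O: no H
  1 × S (aromatic): no H
  Total hydrogens = 7.
Molecular formula: C6H7NOS

C6H7NOS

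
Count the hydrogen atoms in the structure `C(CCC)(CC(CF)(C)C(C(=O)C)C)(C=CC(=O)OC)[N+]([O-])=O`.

26

Hydrogens are implicit in SMILES; fill each atom to its normal valence:
  5 × C: 3 H each → 15
  4 × C: 2 H each → 8
  4 × C: no H
  4 × O: no H
  3 × C: 1 H each → 3
  1 × F: no H
  1 × N (charge +1): no H
  1 × O (charge -1): no H
  Total hydrogens = 26.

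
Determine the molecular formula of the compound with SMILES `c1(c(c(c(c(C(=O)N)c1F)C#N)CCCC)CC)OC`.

C15H19FN2O2

Heavy atoms from the SMILES: 15 C, 1 F, 2 N, 2 O.
Implicit hydrogens by atom environment:
  6 × C (aromatic): no H
  4 × C: 2 H each → 8
  3 × C: 3 H each → 9
  2 × C: no H
  2 × O: no H
  1 × F: no H
  1 × N: 2 H
  1 × N: no H
  Total hydrogens = 19.
Molecular formula: C15H19FN2O2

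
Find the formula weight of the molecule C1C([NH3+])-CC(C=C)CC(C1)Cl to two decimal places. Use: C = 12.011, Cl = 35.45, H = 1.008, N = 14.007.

174.69

Molecular formula: C9H17ClN+.
M = 9×12.011 + 1×35.45 + 17×1.008 + 1×14.007 = 174.69 g/mol.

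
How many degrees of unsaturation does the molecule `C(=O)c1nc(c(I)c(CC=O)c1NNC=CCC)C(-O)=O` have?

8

Molecular formula from the SMILES: C13H14IN3O4.
DoU = (2C + 2 + N − H − X)/2 = (2·13 + 2 + 3 − 14 − 1)/2 = 16/2 = 8.
(Structurally: 1 ring(s) + 7 π bond(s) = 8.)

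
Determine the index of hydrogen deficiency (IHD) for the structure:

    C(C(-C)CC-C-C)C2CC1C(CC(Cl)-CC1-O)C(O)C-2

2

Molecular formula from the SMILES: C17H31ClO2.
DoU = (2C + 2 + N − H − X)/2 = (2·17 + 2 + 0 − 31 − 1)/2 = 4/2 = 2.
(Structurally: 2 ring(s) + 0 π bond(s) = 2.)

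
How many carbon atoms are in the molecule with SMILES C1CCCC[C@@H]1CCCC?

The symbol for carbon appears 10 times in the SMILES.

10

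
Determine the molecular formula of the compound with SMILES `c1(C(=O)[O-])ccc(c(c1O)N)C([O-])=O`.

Heavy atoms from the SMILES: 8 C, 1 N, 5 O.
Implicit hydrogens by atom environment:
  4 × C (aromatic): no H
  2 × C (aromatic): 1 H each → 2
  2 × C: no H
  2 × O: no H
  2 × O (charge -1): no H
  1 × N: 2 H
  1 × O: 1 H
  Total hydrogens = 5.
Net charge -2.
Molecular formula: [C8H5NO5]2-

[C8H5NO5]2-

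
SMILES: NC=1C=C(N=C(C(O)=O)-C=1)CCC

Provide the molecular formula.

Heavy atoms from the SMILES: 9 C, 2 N, 2 O.
Implicit hydrogens by atom environment:
  3 × C (aromatic): no H
  2 × C: 2 H each → 4
  2 × C (aromatic): 1 H each → 2
  1 × C: 3 H
  1 × C: no H
  1 × N: 2 H
  1 × N (aromatic): no H
  1 × O: 1 H
  1 × O: no H
  Total hydrogens = 12.
Molecular formula: C9H12N2O2

C9H12N2O2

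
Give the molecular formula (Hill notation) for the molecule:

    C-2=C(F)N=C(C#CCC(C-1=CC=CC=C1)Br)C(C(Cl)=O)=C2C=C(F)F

Heavy atoms from the SMILES: 1 Br, 18 C, 1 Cl, 3 F, 1 N, 1 O.
Implicit hydrogens by atom environment:
  6 × C (aromatic): 1 H each → 6
  5 × C (aromatic): no H
  4 × C: no H
  3 × F: no H
  2 × C: 1 H each → 2
  1 × Br: no H
  1 × C: 2 H
  1 × Cl: no H
  1 × N (aromatic): no H
  1 × O: no H
  Total hydrogens = 10.
Molecular formula: C18H10BrClF3NO

C18H10BrClF3NO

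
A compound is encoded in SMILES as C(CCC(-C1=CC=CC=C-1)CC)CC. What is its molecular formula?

C14H22

Heavy atoms from the SMILES: 14 C.
Implicit hydrogens by atom environment:
  5 × C: 2 H each → 10
  5 × C (aromatic): 1 H each → 5
  2 × C: 3 H each → 6
  1 × C: 1 H
  1 × C (aromatic): no H
  Total hydrogens = 22.
Molecular formula: C14H22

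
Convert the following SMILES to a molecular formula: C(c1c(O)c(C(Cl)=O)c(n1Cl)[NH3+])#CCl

C7H4Cl3N2O2+

Heavy atoms from the SMILES: 7 C, 3 Cl, 2 N, 2 O.
Implicit hydrogens by atom environment:
  4 × C (aromatic): no H
  3 × C: no H
  3 × Cl: no H
  1 × N (charge +1): 3 H
  1 × N (aromatic): no H
  1 × O: 1 H
  1 × O: no H
  Total hydrogens = 4.
Net charge +1.
Molecular formula: C7H4Cl3N2O2+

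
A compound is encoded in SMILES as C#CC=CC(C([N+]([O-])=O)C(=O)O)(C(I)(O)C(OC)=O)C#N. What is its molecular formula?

C11H9IN2O7

Heavy atoms from the SMILES: 11 C, 1 I, 2 N, 7 O.
Implicit hydrogens by atom environment:
  6 × C: no H
  4 × C: 1 H each → 4
  4 × O: no H
  2 × O: 1 H each → 2
  1 × C: 3 H
  1 × I: no H
  1 × N: no H
  1 × N (charge +1): no H
  1 × O (charge -1): no H
  Total hydrogens = 9.
Molecular formula: C11H9IN2O7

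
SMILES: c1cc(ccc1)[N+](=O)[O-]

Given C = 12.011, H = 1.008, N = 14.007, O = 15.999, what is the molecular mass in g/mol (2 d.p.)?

123.11

Molecular formula: C6H5NO2.
M = 6×12.011 + 5×1.008 + 1×14.007 + 2×15.999 = 123.11 g/mol.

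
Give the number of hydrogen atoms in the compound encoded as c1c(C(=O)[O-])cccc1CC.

Hydrogens are implicit in SMILES; fill each atom to its normal valence:
  4 × C (aromatic): 1 H each → 4
  2 × C (aromatic): no H
  1 × C: 3 H
  1 × C: 2 H
  1 × C: no H
  1 × O: no H
  1 × O (charge -1): no H
  Total hydrogens = 9.

9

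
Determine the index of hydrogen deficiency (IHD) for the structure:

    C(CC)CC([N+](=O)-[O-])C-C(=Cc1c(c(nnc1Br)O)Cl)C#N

Molecular formula from the SMILES: C13H14BrClN4O3.
DoU = (2C + 2 + N − H − X)/2 = (2·13 + 2 + 4 − 14 − 2)/2 = 16/2 = 8.
(Structurally: 1 ring(s) + 7 π bond(s) = 8.)

8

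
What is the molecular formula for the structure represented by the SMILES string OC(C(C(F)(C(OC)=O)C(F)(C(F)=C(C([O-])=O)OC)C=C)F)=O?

Heavy atoms from the SMILES: 12 C, 4 F, 7 O.
Implicit hydrogens by atom environment:
  7 × C: no H
  5 × O: no H
  4 × F: no H
  2 × C: 3 H each → 6
  2 × C: 1 H each → 2
  1 × C: 2 H
  1 × O: 1 H
  1 × O (charge -1): no H
  Total hydrogens = 11.
Net charge -1.
Molecular formula: C12H11F4O7-

C12H11F4O7-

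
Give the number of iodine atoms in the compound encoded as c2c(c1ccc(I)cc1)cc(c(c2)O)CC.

1

The symbol for iodine appears 1 time in the SMILES.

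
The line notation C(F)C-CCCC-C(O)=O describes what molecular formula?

Heavy atoms from the SMILES: 7 C, 1 F, 2 O.
Implicit hydrogens by atom environment:
  6 × C: 2 H each → 12
  1 × C: no H
  1 × F: no H
  1 × O: 1 H
  1 × O: no H
  Total hydrogens = 13.
Molecular formula: C7H13FO2

C7H13FO2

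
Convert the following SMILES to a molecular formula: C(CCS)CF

C4H9FS

Heavy atoms from the SMILES: 4 C, 1 F, 1 S.
Implicit hydrogens by atom environment:
  4 × C: 2 H each → 8
  1 × F: no H
  1 × S: 1 H
  Total hydrogens = 9.
Molecular formula: C4H9FS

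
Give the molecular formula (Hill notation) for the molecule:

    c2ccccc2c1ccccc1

Heavy atoms from the SMILES: 12 C.
Implicit hydrogens by atom environment:
  10 × C (aromatic): 1 H each → 10
  2 × C (aromatic): no H
  Total hydrogens = 10.
Molecular formula: C12H10

C12H10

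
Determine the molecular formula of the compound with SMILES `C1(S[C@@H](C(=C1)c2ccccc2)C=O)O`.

C11H10O2S

Heavy atoms from the SMILES: 11 C, 2 O, 1 S.
Implicit hydrogens by atom environment:
  5 × C (aromatic): 1 H each → 5
  4 × C: 1 H each → 4
  1 × C: no H
  1 × C (aromatic): no H
  1 × O: 1 H
  1 × O: no H
  1 × S: no H
  Total hydrogens = 10.
Molecular formula: C11H10O2S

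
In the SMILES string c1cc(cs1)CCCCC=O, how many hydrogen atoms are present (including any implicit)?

Hydrogens are implicit in SMILES; fill each atom to its normal valence:
  4 × C: 2 H each → 8
  3 × C (aromatic): 1 H each → 3
  1 × C: 1 H
  1 × C (aromatic): no H
  1 × O: no H
  1 × S (aromatic): no H
  Total hydrogens = 12.

12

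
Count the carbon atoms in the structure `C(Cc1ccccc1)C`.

The symbol for carbon appears 9 times in the SMILES. Lowercase c denotes aromatic carbon and counts toward C.

9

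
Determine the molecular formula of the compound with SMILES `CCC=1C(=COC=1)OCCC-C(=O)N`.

Heavy atoms from the SMILES: 10 C, 1 N, 3 O.
Implicit hydrogens by atom environment:
  4 × C: 2 H each → 8
  2 × C (aromatic): 1 H each → 2
  2 × C (aromatic): no H
  2 × O: no H
  1 × C: 3 H
  1 × C: no H
  1 × N: 2 H
  1 × O (aromatic): no H
  Total hydrogens = 15.
Molecular formula: C10H15NO3

C10H15NO3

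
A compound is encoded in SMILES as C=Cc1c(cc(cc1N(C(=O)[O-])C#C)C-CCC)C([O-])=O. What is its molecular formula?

[C16H15NO4]2-

Heavy atoms from the SMILES: 16 C, 1 N, 4 O.
Implicit hydrogens by atom environment:
  4 × C: 2 H each → 8
  4 × C (aromatic): no H
  3 × C: no H
  2 × C (aromatic): 1 H each → 2
  2 × C: 1 H each → 2
  2 × O: no H
  2 × O (charge -1): no H
  1 × C: 3 H
  1 × N: no H
  Total hydrogens = 15.
Net charge -2.
Molecular formula: [C16H15NO4]2-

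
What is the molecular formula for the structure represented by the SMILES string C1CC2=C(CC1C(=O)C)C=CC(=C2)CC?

C14H18O

Heavy atoms from the SMILES: 14 C, 1 O.
Implicit hydrogens by atom environment:
  4 × C: 2 H each → 8
  3 × C (aromatic): 1 H each → 3
  3 × C (aromatic): no H
  2 × C: 3 H each → 6
  1 × C: 1 H
  1 × C: no H
  1 × O: no H
  Total hydrogens = 18.
Molecular formula: C14H18O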